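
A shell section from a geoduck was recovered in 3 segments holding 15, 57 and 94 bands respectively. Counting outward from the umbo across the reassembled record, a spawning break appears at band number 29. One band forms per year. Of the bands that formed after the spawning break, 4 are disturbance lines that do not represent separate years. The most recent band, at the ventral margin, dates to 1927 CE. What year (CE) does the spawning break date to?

Total bands = 15 + 57 + 94 = 166.
The spawning break sits at band 29 from the umbo, so 166 − 29 = 137 bands formed after it.
Excluding 4 false bands: 137 − 4 = 133.
The band at the ventral margin is 1927 CE, so the spawning break dates to 1927 − 133 = 1794 CE.

1794 CE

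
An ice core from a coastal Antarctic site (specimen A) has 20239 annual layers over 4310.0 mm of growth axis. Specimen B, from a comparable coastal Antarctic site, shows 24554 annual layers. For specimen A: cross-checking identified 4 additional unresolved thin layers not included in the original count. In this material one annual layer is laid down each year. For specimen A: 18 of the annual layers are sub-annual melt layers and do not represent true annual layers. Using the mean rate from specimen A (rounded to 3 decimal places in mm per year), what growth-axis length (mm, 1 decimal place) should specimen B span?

5230.0 mm

Specimen A: true annual layer count = 20239 − 18 + 4 = 20225.
A: Extension rate ≈ 4310.0 / 20225 = 0.213 mm/year.
For B, 0.213 mm/year × 24554 years = 5230.0 mm.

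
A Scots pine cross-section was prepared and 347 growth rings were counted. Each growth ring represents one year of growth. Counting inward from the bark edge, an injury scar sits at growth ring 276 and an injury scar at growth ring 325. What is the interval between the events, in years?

The two markers are separated by 325 − 276 = 49 growth rings.
At one growth ring per year, 49 years elapsed between them.

49 yr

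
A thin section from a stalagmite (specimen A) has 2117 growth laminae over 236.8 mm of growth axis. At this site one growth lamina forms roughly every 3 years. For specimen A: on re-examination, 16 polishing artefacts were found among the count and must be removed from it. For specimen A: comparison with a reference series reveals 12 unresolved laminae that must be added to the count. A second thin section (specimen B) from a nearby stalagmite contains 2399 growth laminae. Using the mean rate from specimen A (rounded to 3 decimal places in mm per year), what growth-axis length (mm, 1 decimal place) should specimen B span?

Specimen A: correcting the raw count gives 2117 − 16 + 12 = 2113 true growth laminae.
Specimen A: 2113 growth laminae at 3 years each span 2113 × 3 = 6339 years.
A: 236.8 mm over 6339 years gives 236.8 / 6339 ≈ 0.037 mm/yr.
Specimen B: at 3 years per growth lamina, 2399 × 3 = 7197 years. B's length ≈ 0.037 × 7197 = 266.3 mm.

266.3 mm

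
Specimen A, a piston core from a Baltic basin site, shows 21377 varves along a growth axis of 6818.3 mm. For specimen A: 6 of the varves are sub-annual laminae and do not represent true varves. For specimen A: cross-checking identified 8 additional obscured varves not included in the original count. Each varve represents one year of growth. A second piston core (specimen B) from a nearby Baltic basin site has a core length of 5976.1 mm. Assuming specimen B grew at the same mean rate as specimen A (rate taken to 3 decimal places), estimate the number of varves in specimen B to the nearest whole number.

18734 varves

Specimen A: true varve count = 21377 − 6 + 8 = 21379.
A: 6818.3 mm over 21379 years gives 6818.3 / 21379 ≈ 0.319 mm/year.
For B, 5976.1 / 0.319 = 18733.86 years ≈ 18734 varves.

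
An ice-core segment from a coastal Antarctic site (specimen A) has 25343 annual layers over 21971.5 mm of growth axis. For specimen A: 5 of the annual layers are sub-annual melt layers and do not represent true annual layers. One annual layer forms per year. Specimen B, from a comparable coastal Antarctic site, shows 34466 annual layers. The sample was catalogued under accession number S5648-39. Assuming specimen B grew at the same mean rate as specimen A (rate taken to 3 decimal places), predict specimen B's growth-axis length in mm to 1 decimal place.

Specimen A: after corrections the count is 25343 − 5 = 25338 annual layers.
A: 21971.5 mm over 25338 years gives 21971.5 / 25338 ≈ 0.867 mm per year.
Length of B = 0.867 × 34466 = 29882.0 mm.

29882.0 mm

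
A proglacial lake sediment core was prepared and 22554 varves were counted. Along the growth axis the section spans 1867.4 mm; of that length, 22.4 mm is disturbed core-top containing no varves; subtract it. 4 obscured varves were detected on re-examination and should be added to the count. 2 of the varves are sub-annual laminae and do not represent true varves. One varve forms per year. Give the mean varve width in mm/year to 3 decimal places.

0.082 mm/year

Correcting the raw count gives 22554 − 2 + 4 = 22556 true varves.
The growth record spans 1867.4 − 22.4 = 1845.0 mm.
Extension rate ≈ 1845.0 / 22556 = 0.082 mm/year.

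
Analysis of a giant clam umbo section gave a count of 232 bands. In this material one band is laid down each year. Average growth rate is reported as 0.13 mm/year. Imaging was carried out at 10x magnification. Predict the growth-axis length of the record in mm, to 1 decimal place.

30.2 mm

The record spans 232 years at 0.13 mm per year.
Length ≈ 0.13 × 232 = 30.2 mm.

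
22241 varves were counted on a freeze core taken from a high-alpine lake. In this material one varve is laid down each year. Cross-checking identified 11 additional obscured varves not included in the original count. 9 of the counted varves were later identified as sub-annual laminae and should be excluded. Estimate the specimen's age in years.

True varve count = 22241 − 9 + 11 = 22243.
At one varve per year, that is 22243 years.

22243 years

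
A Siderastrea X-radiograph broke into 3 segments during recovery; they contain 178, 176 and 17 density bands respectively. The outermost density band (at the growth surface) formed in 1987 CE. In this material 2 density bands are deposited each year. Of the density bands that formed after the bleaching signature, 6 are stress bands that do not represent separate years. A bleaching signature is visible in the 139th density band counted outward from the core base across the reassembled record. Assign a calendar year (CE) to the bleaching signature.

1874 CE

Total density bands = 178 + 176 + 17 = 371.
Between density band 139 and the growth surface there are 371 − 139 = 232 density bands.
232 − 6 false = 226 true density bands after the bleaching signature.
With 2 density bands per year, 226 / 2 = 113 years.
The density band at the growth surface is 1987 CE, so the bleaching signature dates to 1987 − 113 = 1874 CE.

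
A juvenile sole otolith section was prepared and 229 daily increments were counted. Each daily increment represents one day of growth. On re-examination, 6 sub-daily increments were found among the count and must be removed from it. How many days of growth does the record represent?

223 d

After corrections the count is 229 − 6 = 223 daily increments.
With a one-to-one daily increment periodicity this is 223 days.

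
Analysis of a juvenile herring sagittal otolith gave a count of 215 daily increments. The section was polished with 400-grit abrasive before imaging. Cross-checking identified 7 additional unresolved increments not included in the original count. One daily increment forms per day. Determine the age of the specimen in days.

222 days

Correcting the raw count gives 215 + 7 = 222 true daily increments.
With a one-to-one daily increment periodicity this is 222 days.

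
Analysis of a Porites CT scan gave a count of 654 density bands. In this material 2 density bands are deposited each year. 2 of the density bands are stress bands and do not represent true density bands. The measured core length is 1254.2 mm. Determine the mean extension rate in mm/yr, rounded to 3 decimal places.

3.847 mm/yr

True density band count = 654 − 2 = 652.
With 2 density bands per year, 652 / 2 = 326 years.
Mean rate = 1254.2 mm / 326 years ≈ 3.847 mm/yr.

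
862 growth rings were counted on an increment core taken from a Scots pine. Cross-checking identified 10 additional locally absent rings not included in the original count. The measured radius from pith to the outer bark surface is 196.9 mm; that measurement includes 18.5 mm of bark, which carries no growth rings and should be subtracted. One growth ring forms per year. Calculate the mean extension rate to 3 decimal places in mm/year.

Adjusted count: 862 + 10 = 872 growth rings.
Removing the 18.5 mm offcut leaves 196.9 − 18.5 = 178.4 mm.
178.4 mm over 872 years gives 178.4 / 872 ≈ 0.205 mm/year.

0.205 mm/year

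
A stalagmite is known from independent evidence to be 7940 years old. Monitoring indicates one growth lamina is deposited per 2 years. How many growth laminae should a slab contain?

At 2 years per growth lamina, 7940 / 2 = 3970 growth laminae are expected.
So 3970 growth laminae should be present.

3970 growth laminae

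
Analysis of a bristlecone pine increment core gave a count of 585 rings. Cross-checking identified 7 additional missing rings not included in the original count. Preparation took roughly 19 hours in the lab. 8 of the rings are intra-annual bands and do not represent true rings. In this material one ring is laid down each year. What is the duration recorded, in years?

After corrections the count is 585 − 8 + 7 = 584 rings.
One ring per year makes the duration 584 years.

584 years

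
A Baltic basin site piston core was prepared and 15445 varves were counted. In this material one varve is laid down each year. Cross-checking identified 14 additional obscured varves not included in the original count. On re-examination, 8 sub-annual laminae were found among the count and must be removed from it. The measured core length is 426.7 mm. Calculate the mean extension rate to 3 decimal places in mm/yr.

0.028 mm/yr

Adjusted count: 15445 − 8 + 14 = 15451 varves.
Mean rate = 426.7 mm / 15451 years ≈ 0.028 mm/yr.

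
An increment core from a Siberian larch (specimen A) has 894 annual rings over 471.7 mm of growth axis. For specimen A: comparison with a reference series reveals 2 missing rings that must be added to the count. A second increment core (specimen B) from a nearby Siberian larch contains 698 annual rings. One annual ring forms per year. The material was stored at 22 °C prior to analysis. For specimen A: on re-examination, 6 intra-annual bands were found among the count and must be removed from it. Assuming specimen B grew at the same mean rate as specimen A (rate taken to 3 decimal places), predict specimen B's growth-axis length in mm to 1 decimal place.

Specimen A: after corrections the count is 894 − 6 + 2 = 890 annual rings.
A: Mean rate = 471.7 mm / 890 years ≈ 0.530 mm/yr.
B's length ≈ 0.530 × 698 = 369.9 mm.

369.9 mm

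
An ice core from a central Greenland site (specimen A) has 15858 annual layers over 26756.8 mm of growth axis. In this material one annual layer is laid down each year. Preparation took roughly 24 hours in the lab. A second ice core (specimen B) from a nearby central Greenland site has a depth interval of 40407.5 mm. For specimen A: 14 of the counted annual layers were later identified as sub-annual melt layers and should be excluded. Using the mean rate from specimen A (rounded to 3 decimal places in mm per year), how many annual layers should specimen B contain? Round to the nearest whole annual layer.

Specimen A: adjusted count: 15858 − 14 = 15844 annual layers.
A: Extension rate ≈ 26756.8 / 15844 = 1.689 mm/year.
For B, 40407.5 / 1.689 = 23923.92 years ≈ 23924 annual layers.

23924 annual layers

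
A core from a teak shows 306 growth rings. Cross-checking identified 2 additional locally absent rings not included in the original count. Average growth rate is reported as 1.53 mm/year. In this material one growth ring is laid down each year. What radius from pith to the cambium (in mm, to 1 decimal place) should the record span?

After corrections the count is 306 + 2 = 308 growth rings.
Predicted length = 1.53 mm/year × 308 years = 471.2 mm.

471.2 mm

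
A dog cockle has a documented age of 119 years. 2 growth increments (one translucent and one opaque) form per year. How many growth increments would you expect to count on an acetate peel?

119 years at 2 growth increments per year gives 119 × 2 = 238 growth increments.
So 238 growth increments should be present.

238 growth increments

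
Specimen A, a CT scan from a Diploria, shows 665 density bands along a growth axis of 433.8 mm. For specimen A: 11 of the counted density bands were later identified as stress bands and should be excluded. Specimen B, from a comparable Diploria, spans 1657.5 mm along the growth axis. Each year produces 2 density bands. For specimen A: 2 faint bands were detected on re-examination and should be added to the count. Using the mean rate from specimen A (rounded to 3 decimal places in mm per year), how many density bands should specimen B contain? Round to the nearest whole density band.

Specimen A: true density band count = 665 − 11 + 2 = 656.
Specimen A: 656 density bands at 2 per year is 656 / 2 = 328 years.
A: 433.8 mm over 328 years gives 433.8 / 328 ≈ 1.323 mm/yr.
For B, 1657.5 / 1.323 = 1252.83 years; at 2 density bands per year that is 1252.83 × 2 ≈ 2506 density bands.

2506 density bands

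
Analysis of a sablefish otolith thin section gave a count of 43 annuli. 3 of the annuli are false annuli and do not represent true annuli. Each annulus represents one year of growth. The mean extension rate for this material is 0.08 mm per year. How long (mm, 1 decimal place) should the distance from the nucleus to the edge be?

True annulus count = 43 − 3 = 40.
Length ≈ 0.08 × 40 = 3.2 mm.

3.2 mm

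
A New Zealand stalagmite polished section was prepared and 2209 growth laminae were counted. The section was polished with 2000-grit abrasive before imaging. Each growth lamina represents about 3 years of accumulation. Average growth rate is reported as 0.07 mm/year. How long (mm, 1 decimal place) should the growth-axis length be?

463.9 mm

Multiplying by 3 years per growth lamina: 2209 × 3 = 6627 years.
6627 years at 0.07 mm/year gives 0.07 × 6627 = 463.9 mm.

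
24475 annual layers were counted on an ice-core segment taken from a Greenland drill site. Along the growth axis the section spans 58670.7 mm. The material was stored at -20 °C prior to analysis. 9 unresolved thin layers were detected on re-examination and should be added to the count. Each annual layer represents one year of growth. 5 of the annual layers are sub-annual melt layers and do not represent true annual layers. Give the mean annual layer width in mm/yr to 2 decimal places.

2.40 mm/yr

True annual layer count = 24475 − 5 + 9 = 24479.
58670.7 mm over 24479 years gives 58670.7 / 24479 ≈ 2.40 mm/yr.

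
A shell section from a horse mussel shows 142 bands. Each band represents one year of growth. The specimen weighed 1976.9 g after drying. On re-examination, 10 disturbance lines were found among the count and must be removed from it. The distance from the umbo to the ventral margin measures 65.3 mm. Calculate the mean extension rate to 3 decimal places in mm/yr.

0.495 mm/yr

Correcting the raw count gives 142 − 10 = 132 true bands.
Mean rate = 65.3 mm / 132 years ≈ 0.495 mm/yr.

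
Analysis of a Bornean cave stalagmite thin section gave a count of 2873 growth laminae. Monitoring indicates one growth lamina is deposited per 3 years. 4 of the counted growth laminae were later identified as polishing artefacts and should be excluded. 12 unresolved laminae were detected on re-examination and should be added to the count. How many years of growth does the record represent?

8643 years

Correcting the raw count gives 2873 − 4 + 12 = 2881 true growth laminae.
At 3 years per growth lamina, 2881 × 3 = 8643 years.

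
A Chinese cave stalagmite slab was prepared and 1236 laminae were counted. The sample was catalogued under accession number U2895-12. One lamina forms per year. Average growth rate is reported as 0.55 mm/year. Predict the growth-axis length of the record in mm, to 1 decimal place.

679.8 mm

1236 years of growth are recorded.
Length ≈ 0.55 × 1236 = 679.8 mm.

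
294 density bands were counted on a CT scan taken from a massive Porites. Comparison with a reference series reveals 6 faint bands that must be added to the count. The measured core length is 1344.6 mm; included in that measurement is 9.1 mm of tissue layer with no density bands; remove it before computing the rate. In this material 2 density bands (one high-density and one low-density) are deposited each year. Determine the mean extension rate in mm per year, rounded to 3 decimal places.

True density band count = 294 + 6 = 300.
With 2 density bands per year, 300 / 2 = 150 years.
Removing the 9.1 mm offcut leaves 1344.6 − 9.1 = 1335.5 mm.
Mean rate = 1335.5 mm / 150 years ≈ 8.903 mm per year.

8.903 mm per year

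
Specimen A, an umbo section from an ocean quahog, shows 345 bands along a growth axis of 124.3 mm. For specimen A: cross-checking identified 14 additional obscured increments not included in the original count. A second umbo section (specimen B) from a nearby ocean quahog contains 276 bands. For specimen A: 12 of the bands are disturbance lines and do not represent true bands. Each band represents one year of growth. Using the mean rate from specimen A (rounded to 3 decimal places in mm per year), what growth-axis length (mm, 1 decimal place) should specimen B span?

98.8 mm

Specimen A: adjusted count: 345 − 12 + 14 = 347 bands.
A: Mean rate = 124.3 mm / 347 years ≈ 0.358 mm/yr.
Length of B = 0.358 × 276 = 98.8 mm.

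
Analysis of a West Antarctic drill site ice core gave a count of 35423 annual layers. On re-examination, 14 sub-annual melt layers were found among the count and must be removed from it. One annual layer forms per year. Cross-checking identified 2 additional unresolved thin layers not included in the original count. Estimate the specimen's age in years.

Adjusted count: 35423 − 14 + 2 = 35411 annual layers.
With a one-to-one annual layer periodicity this is 35411 years.

35411 years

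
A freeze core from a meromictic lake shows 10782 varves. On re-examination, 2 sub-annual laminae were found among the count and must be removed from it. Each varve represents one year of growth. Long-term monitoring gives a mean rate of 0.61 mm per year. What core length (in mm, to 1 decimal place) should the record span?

True varve count = 10782 − 2 = 10780.
Length ≈ 0.61 × 10780 = 6575.8 mm.

6575.8 mm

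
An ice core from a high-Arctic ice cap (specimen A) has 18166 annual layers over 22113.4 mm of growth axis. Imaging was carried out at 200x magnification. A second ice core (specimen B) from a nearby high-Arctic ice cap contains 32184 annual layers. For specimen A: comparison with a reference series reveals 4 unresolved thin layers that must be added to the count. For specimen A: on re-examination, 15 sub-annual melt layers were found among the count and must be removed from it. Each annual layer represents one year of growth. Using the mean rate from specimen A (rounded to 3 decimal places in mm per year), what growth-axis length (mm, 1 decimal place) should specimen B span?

Specimen A: adjusted count: 18166 − 15 + 4 = 18155 annual layers.
A: Mean rate = 22113.4 mm / 18155 years ≈ 1.218 mm per year.
Length of B = 1.218 × 32184 = 39200.1 mm.

39200.1 mm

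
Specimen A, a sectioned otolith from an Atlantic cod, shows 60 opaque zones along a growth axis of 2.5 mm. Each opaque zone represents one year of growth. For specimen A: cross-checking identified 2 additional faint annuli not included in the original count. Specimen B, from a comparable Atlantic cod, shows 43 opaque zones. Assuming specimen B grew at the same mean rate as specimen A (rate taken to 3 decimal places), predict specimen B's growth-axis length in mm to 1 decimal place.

1.7 mm

Specimen A: after corrections the count is 60 + 2 = 62 opaque zones.
A: Mean rate = 2.5 mm / 62 years ≈ 0.040 mm/yr.
Length of B = 0.040 × 43 = 1.7 mm.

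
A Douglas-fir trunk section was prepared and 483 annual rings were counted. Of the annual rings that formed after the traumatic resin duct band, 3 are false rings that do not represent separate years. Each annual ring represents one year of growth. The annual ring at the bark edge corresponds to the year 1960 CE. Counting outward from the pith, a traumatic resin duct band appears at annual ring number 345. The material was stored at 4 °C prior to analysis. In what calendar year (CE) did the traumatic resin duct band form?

The traumatic resin duct band sits at annual ring 345 from the pith, so 483 − 345 = 138 annual rings formed after it.
Excluding 3 false annual rings: 138 − 3 = 135.
1960 − 135 = 1825 CE.

1825 CE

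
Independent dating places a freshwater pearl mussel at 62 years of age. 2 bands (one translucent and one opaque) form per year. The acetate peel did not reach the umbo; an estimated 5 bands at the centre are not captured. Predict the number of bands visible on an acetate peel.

119 bands

Expected bands: 62 × 2 = 124.
Less the 5 uncaptured bands: 124 − 5 = 119.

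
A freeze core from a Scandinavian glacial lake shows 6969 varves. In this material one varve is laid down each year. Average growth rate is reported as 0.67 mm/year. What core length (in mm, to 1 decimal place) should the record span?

4669.2 mm

The record spans 6969 years at 0.67 mm per year.
Predicted length = 0.67 mm/year × 6969 years = 4669.2 mm.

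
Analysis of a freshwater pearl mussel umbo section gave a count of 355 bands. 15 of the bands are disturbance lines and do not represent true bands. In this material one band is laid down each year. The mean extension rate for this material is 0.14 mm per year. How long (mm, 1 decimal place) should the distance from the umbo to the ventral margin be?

After corrections the count is 355 − 15 = 340 bands.
Predicted length = 0.14 mm/year × 340 years = 47.6 mm.

47.6 mm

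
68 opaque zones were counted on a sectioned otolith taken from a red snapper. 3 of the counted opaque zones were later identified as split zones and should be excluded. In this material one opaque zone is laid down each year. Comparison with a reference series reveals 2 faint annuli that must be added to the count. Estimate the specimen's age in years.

Correcting the raw count gives 68 − 3 + 2 = 67 true opaque zones.
With a one-to-one opaque zone periodicity this is 67 years.

67 years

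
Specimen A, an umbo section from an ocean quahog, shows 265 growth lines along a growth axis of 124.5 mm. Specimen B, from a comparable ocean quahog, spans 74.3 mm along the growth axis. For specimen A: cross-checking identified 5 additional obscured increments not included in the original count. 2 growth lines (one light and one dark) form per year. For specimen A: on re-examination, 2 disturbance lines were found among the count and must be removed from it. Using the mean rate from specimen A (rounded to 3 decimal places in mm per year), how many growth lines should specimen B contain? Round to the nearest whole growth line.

160 growth lines

Specimen A: adjusted count: 265 − 2 + 5 = 268 growth lines.
Specimen A: dividing by 2 growth lines per year: 268 / 2 = 134 years.
A: Mean rate = 124.5 mm / 134 years ≈ 0.929 mm/year.
Specimen B: 74.3 mm / 0.929 mm per year = 79.98 years; at 2 growth lines per year that is 79.98 × 2 ≈ 160 growth lines.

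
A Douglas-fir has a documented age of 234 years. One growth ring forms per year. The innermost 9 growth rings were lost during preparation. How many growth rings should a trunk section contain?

One growth ring per year gives 234 growth rings over 234 years.
Less the 9 uncaptured growth rings: 234 − 9 = 225.

225 growth rings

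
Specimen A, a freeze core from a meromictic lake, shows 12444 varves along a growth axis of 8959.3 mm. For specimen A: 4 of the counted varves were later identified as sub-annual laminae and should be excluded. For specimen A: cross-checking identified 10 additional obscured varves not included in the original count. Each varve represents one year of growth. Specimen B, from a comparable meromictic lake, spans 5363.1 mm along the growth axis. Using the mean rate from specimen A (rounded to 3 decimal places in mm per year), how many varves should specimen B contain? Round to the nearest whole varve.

7449 varves

Specimen A: correcting the raw count gives 12444 − 4 + 10 = 12450 true varves.
A: 8959.3 mm over 12450 years gives 8959.3 / 12450 ≈ 0.720 mm per year.
Specimen B: 5363.1 mm / 0.720 mm per year = 7448.75 years ≈ 7449 varves.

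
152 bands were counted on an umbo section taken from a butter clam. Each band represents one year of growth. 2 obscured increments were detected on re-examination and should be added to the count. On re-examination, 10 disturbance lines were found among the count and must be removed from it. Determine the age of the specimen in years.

144 years

After corrections the count is 152 − 10 + 2 = 144 bands.
One band per year makes the duration 144 years.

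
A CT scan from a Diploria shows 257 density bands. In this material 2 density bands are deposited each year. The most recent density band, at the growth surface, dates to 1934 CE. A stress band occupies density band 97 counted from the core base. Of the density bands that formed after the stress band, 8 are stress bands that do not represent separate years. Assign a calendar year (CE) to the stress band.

257 − 97 = 160 density bands lie beyond the stress band toward the growth surface.
Excluding 8 false density bands: 160 − 8 = 152.
Dividing by 2 density bands per year: 152 / 2 = 76 years.
The density band at the growth surface is 1934 CE, so the stress band dates to 1934 − 76 = 1858 CE.

1858 CE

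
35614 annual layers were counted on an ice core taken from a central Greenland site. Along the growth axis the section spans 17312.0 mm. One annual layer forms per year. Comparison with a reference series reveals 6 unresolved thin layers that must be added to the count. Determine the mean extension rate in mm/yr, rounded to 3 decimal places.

Correcting the raw count gives 35614 + 6 = 35620 true annual layers.
Extension rate ≈ 17312.0 / 35620 = 0.486 mm/yr.

0.486 mm/yr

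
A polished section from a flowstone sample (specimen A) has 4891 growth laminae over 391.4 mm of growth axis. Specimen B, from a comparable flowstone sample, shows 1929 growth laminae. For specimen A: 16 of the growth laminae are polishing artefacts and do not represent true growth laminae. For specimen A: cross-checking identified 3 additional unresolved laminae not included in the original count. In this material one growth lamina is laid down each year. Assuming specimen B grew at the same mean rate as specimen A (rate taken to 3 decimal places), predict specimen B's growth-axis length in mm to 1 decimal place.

Specimen A: adjusted count: 4891 − 16 + 3 = 4878 growth laminae.
A: 391.4 mm over 4878 years gives 391.4 / 4878 ≈ 0.080 mm per year.
Length of B = 0.080 × 1929 = 154.3 mm.

154.3 mm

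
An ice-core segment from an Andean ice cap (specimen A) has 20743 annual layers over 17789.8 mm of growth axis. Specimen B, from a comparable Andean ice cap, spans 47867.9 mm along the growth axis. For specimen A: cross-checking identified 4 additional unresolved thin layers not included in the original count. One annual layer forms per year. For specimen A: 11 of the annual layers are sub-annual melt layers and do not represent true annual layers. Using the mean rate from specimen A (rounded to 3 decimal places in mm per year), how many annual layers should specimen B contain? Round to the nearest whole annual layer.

Specimen A: true annual layer count = 20743 − 11 + 4 = 20736.
A: Mean rate = 17789.8 mm / 20736 years ≈ 0.858 mm per year.
For B, 47867.9 / 0.858 = 55790.09 years ≈ 55790 annual layers.

55790 annual layers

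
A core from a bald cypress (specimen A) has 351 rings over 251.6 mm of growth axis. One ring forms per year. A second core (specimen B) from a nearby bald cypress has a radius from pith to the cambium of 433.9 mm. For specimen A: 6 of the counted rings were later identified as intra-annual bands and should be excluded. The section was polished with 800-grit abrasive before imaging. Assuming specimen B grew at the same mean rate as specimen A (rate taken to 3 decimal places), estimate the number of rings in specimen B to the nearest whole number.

Specimen A: true ring count = 351 − 6 = 345.
A: Extension rate ≈ 251.6 / 345 = 0.729 mm/yr.
For B, 433.9 / 0.729 = 595.20 years ≈ 595 rings.

595 rings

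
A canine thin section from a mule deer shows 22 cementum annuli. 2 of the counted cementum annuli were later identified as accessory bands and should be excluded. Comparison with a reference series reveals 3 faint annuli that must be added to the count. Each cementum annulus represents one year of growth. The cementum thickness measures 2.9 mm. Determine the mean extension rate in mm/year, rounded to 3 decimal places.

0.126 mm/year

Correcting the raw count gives 22 − 2 + 3 = 23 true cementum annuli.
Extension rate ≈ 2.9 / 23 = 0.126 mm/year.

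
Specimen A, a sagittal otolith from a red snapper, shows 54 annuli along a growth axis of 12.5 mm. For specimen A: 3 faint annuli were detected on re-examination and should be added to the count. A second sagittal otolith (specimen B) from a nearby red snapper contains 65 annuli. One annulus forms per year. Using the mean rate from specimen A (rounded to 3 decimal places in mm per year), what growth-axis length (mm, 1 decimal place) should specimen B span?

14.2 mm

Specimen A: adjusted count: 54 + 3 = 57 annuli.
A: Extension rate ≈ 12.5 / 57 = 0.219 mm/year.
For B, 0.219 mm/year × 65 years = 14.2 mm.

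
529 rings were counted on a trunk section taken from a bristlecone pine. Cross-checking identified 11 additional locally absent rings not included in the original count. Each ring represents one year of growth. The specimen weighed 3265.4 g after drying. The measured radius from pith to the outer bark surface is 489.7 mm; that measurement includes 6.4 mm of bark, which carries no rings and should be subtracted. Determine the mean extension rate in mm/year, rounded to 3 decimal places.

0.895 mm/year

After corrections the count is 529 + 11 = 540 rings.
Net length = 489.7 − 6.4 = 483.3 mm.
483.3 mm over 540 years gives 483.3 / 540 ≈ 0.895 mm/year.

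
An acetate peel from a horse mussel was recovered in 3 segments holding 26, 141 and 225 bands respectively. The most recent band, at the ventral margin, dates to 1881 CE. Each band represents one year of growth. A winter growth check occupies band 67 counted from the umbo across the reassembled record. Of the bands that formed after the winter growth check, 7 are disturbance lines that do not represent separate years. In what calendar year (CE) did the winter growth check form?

Total bands = 26 + 141 + 225 = 392.
The winter growth check sits at band 67 from the umbo, so 392 − 67 = 325 bands formed after it.
Removing the 7 false bands leaves 325 − 7 = 318 true bands beyond the winter growth check.
The band at the ventral margin is 1881 CE, so the winter growth check dates to 1881 − 318 = 1563 CE.

1563 CE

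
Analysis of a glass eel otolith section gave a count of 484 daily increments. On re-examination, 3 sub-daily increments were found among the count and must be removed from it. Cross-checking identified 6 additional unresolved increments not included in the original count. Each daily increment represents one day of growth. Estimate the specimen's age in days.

487 d

Adjusted count: 484 − 3 + 6 = 487 daily increments.
At one daily increment per day, that is 487 days.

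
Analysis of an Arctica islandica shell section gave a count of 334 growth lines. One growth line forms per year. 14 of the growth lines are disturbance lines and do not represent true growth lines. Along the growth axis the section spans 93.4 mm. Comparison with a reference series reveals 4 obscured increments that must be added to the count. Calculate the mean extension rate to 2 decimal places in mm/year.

Adjusted count: 334 − 14 + 4 = 324 growth lines.
Extension rate ≈ 93.4 / 324 = 0.29 mm/year.

0.29 mm/year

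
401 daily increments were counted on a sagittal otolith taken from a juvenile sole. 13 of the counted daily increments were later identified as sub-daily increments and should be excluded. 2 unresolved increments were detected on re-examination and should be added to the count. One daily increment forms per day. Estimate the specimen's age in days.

390 d

Adjusted count: 401 − 13 + 2 = 390 daily increments.
One daily increment per day makes the duration 390 days.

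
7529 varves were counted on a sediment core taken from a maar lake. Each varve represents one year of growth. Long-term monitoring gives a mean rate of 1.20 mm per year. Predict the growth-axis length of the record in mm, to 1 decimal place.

9034.8 mm

7529 years of growth are recorded.
7529 years at 1.20 mm/year gives 1.20 × 7529 = 9034.8 mm.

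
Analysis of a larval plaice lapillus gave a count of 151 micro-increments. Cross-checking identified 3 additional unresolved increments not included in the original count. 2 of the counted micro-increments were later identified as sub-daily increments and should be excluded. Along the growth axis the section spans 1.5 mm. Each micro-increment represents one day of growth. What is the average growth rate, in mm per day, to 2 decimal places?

0.01 mm per day

After corrections the count is 151 − 2 + 3 = 152 micro-increments.
1.5 mm over 152 days gives 1.5 / 152 ≈ 0.01 mm per day.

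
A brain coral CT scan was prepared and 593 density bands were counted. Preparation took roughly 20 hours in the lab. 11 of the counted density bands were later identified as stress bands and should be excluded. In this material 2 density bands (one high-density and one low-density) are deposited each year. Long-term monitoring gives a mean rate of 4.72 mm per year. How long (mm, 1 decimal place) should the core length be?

True density band count = 593 − 11 = 582.
582 density bands at 2 per year is 582 / 2 = 291 years.
Length ≈ 4.72 × 291 = 1373.5 mm.

1373.5 mm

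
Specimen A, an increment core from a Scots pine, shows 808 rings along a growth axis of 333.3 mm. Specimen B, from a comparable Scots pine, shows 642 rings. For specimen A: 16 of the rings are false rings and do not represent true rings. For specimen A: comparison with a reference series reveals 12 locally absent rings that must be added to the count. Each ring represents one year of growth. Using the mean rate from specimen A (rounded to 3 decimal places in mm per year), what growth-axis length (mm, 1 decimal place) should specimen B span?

266.4 mm

Specimen A: true ring count = 808 − 16 + 12 = 804.
A: Mean rate = 333.3 mm / 804 years ≈ 0.415 mm/yr.
For B, 0.415 mm/year × 642 years = 266.4 mm.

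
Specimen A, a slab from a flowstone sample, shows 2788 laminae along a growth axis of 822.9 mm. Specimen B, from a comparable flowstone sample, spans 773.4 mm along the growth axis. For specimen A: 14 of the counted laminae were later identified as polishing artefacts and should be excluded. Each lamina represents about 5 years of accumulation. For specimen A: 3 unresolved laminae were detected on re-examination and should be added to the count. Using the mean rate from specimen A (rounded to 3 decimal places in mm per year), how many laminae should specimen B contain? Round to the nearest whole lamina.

2622 laminae

Specimen A: correcting the raw count gives 2788 − 14 + 3 = 2777 true laminae.
Specimen A: 2777 laminae at 5 years each span 2777 × 5 = 13885 years.
A: 822.9 mm over 13885 years gives 822.9 / 13885 ≈ 0.059 mm/year.
For B, 773.4 / 0.059 = 13108.47 years; at 5 years per lamina that is 13108.47 / 5 ≈ 2622 laminae.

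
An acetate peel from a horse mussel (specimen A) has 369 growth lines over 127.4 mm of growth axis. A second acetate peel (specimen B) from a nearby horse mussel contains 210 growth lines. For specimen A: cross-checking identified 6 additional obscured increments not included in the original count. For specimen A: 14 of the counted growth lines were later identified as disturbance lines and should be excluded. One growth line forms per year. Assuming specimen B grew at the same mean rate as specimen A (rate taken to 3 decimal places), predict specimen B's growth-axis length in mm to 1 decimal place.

Specimen A: after corrections the count is 369 − 14 + 6 = 361 growth lines.
A: Mean rate = 127.4 mm / 361 years ≈ 0.353 mm/yr.
B's length ≈ 0.353 × 210 = 74.1 mm.

74.1 mm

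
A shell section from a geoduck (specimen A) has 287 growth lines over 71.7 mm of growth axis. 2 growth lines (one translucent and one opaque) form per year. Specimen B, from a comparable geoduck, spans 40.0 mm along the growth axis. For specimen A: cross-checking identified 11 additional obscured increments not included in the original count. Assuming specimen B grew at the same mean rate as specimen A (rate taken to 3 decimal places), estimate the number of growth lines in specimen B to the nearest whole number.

166 growth lines

Specimen A: correcting the raw count gives 287 + 11 = 298 true growth lines.
Specimen A: dividing by 2 growth lines per year: 298 / 2 = 149 years.
A: 71.7 mm over 149 years gives 71.7 / 149 ≈ 0.481 mm/yr.
For B, 40.0 / 0.481 = 83.16 years; at 2 growth lines per year that is 83.16 × 2 ≈ 166 growth lines.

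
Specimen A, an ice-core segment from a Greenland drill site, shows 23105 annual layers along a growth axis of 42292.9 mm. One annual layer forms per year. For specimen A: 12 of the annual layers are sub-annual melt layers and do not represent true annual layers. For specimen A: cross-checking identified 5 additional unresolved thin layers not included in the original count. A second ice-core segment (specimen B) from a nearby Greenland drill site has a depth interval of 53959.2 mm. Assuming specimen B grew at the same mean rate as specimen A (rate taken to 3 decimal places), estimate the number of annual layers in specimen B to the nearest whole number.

Specimen A: correcting the raw count gives 23105 − 12 + 5 = 23098 true annual layers.
A: Mean rate = 42292.9 mm / 23098 years ≈ 1.831 mm/yr.
For B, 53959.2 / 1.831 = 29469.80 years ≈ 29470 annual layers.

29470 annual layers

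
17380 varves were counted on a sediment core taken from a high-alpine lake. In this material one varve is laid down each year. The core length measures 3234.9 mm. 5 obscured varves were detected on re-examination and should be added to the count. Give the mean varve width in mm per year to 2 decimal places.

0.19 mm per year

After corrections the count is 17380 + 5 = 17385 varves.
3234.9 mm over 17385 years gives 3234.9 / 17385 ≈ 0.19 mm per year.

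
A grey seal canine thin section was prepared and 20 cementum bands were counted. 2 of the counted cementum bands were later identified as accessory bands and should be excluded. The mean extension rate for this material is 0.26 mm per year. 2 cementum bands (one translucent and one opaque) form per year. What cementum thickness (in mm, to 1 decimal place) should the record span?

2.3 mm

After corrections the count is 20 − 2 = 18 cementum bands.
18 cementum bands at 2 per year is 18 / 2 = 9 years.
Length ≈ 0.26 × 9 = 2.3 mm.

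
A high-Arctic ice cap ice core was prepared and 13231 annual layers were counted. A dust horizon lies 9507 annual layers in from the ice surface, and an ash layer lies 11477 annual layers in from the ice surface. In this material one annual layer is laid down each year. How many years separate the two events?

11477 − 9507 = 1970 annual layers lie between the two events.
One annual layer per year makes the interval 1970 years.

1970 years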